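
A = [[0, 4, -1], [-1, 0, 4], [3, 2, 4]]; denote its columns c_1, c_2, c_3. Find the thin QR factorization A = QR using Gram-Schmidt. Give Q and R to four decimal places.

c_1 = (0, -1, 3); ‖c_1‖ = 3.1623, so e_1 = (0.0000, -0.3162, 0.9487).
e_1·c_2 = 0.0000·4 + (-0.3162)·0 + 0.9487·2 = 1.8974.
u_2 = c_2 − 1.8974·e_1 = (4.0000, 0.6000, 0.2000).
‖u_2‖ = 4.0497, so e_2 = (0.9877, 0.1482, 0.0494).
e_1·c_3 = 0.0000·(-1) + (-0.3162)·4 + 0.9487·4 = 2.5298; e_2·c_3 = 0.9877·(-1) + 0.1482·4 + 0.0494·4 = -0.1975.
u_3 = c_3 − 2.5298·e_1 + 0.1975·e_2 = (-0.8049, 4.8293, 1.6098).
‖u_3‖ = 5.1537, so e_3 = (-0.1562, 0.9370, 0.3123).

Q = [[0.0000, 0.9877, -0.1562], [-0.3162, 0.1482, 0.9370], [0.9487, 0.0494, 0.3123]], R = [[3.1623, 1.8974, 2.5298], [0.0000, 4.0497, -0.1975], [0.0000, 0.0000, 5.1537]]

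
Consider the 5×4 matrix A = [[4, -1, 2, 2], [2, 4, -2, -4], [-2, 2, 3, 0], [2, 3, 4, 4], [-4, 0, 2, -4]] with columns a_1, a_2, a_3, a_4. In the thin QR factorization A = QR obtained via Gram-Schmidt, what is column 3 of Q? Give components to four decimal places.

q_3 = (0.4456, -0.5045, 0.3852, 0.5643, 0.2830)

a_1 = (4, 2, -2, 2, -4); ‖a_1‖ = 6.6332, so q_1 = (0.6030, 0.3015, -0.3015, 0.3015, -0.6030).
q_1·a_2 = 0.6030·(-1) + 0.3015·4 + (-0.3015)·2 + 0.3015·3 + (-0.6030)·0 = 0.9045.
u_2 = a_2 − 0.9045·q_1 = (-1.5455, 3.7273, 2.2727, 2.7273, 0.5455).
‖u_2‖ = 5.4020, so q_2 = (-0.2861, 0.6900, 0.4207, 0.5049, 0.1010).
q_1·a_3 = 0.6030·2 + 0.3015·(-2) + (-0.3015)·3 + 0.3015·4 + (-0.6030)·2 = -0.3015; q_2·a_3 = (-0.2861)·2 + 0.6900·(-2) + 0.4207·3 + 0.5049·4 + 0.1010·2 = 1.5314.
u_3 = a_3 + 0.3015·q_1 − 1.5314·q_2 = (2.6199, -2.9657, 2.2648, 3.3178, 1.6636).
‖u_3‖ = 5.8791, so q_3 = (0.4456, -0.5045, 0.3852, 0.5643, 0.2830).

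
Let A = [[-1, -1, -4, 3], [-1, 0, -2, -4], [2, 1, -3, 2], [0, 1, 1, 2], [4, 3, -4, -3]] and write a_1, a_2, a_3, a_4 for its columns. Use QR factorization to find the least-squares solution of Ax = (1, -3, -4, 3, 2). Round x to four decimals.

x = (-0.9750, 2.0125, 0.2625, 0.3625)

a_1 = (-1, -1, 2, 0, 4); ‖a_1‖ = 4.6904, so e_1 = (-0.2132, -0.2132, 0.4264, 0.0000, 0.8528).
e_1·a_2 = (-0.2132)·(-1) + (-0.2132)·0 + 0.4264·1 + 0.0000·1 + 0.8528·3 = 3.1980.
u_2 = a_2 − 3.1980·e_1 = (-0.3182, 0.6818, -0.3636, 1.0000, 0.2727).
‖u_2‖ = 1.3314, so e_2 = (-0.2390, 0.5121, -0.2731, 0.7511, 0.2048).
e_1·a_3 = (-0.2132)·(-4) + (-0.2132)·(-2) + 0.4264·(-3) + 0.0000·1 + 0.8528·(-4) = -3.4112; e_2·a_3 = (-0.2390)·(-4) + 0.5121·(-2) + (-0.2731)·(-3) + 0.7511·1 + 0.2048·(-4) = 0.6828.
u_3 = a_3 + 3.4112·e_1 − 0.6828·e_2 = (-4.5641, -3.0769, -1.3590, 0.4872, -1.2308).
‖u_3‖ = 5.8222, so e_3 = (-0.7839, -0.5285, -0.2334, 0.0837, -0.2114).
e_1·a_4 = (-0.2132)·3 + (-0.2132)·(-4) + 0.4264·2 + 0.0000·2 + 0.8528·(-3) = -1.4924; e_2·a_4 = (-0.2390)·3 + 0.5121·(-4) + (-0.2731)·2 + 0.7511·2 + 0.2048·(-3) = -2.4239; e_3·a_4 = (-0.7839)·3 + (-0.5285)·(-4) + (-0.2334)·2 + 0.0837·2 + (-0.2114)·(-3) = 0.0969.
u_4 = a_4 + 1.4924·e_1 + 2.4239·e_2 − 0.0969·e_3 = (2.1785, -3.0257, 1.9970, 3.8124, -1.2103).
‖u_4‖ = 5.8213, so e_4 = (0.3742, -0.5198, 0.3430, 0.6549, -0.2079).
Qᵀb = (0.4264, 1.9801, 1.5634, 2.1102).
Back-substitute: x_4 = 2.1102/5.8213 = 0.3625.
x_3 = (1.5634 − 0.0969·0.3625)/5.8222 = 0.2625.
x_2 = (1.9801 − 0.6828·0.2625 + 2.4239·0.3625)/1.3314 = 2.0125.
x_1 = (0.4264 − 3.1980·2.0125 + 3.4112·0.2625 + 1.4924·0.3625)/4.6904 = -0.9750.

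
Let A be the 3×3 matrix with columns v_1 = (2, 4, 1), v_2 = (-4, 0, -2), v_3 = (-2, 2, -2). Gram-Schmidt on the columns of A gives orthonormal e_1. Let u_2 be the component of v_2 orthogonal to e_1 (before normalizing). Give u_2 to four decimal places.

u_2 = (-3.0476, 1.9048, -1.5238)

v_1 = (2, 4, 1); ‖v_1‖ = 4.5826, so e_1 = (0.4364, 0.8729, 0.2182).
e_1·v_2 = 0.4364·(-4) + 0.8729·0 + 0.2182·(-2) = -2.1822.
u_2 = v_2 + 2.1822·e_1 = (-3.0476, 1.9048, -1.5238).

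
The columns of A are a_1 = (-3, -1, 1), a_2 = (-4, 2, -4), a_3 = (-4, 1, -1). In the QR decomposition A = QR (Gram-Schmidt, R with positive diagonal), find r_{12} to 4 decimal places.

a_1 = (-3, -1, 1); ‖a_1‖ = 3.3166, so q_1 = (-0.9045, -0.3015, 0.3015).
r_{12} = q_1·a_2 = 1.8091.

r_{12} = 1.8091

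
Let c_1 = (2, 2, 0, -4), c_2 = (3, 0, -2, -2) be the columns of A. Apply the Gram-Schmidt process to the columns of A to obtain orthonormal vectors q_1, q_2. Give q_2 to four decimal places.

q_2 = (0.6168, -0.3925, -0.6729, 0.1122)

c_1 = (2, 2, 0, -4); ‖c_1‖ = 4.8990, so q_1 = (0.4082, 0.4082, 0.0000, -0.8165).
q_1·c_2 = 0.4082·3 + 0.4082·0 + 0.0000·(-2) + (-0.8165)·(-2) = 2.8577.
u_2 = c_2 − 2.8577·q_1 = (1.8333, -1.1667, -2.0000, 0.3333).
‖u_2‖ = 2.9721, so q_2 = (0.6168, -0.3925, -0.6729, 0.1122).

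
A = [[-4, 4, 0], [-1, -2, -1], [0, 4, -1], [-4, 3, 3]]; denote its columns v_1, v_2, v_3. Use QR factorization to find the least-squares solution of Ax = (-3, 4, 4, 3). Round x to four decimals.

v_1 = (-4, -1, 0, -4); ‖v_1‖ = 5.7446, so e_1 = (-0.6963, -0.1741, 0.0000, -0.6963).
e_1·v_2 = (-0.6963)·4 + (-0.1741)·(-2) + 0.0000·4 + (-0.6963)·3 = -4.5260.
u_2 = v_2 + 4.5260·e_1 = (0.8485, -2.7879, 4.0000, -0.1515).
‖u_2‖ = 4.9513, so e_2 = (0.1714, -0.5631, 0.8079, -0.0306).
e_1·v_3 = (-0.6963)·0 + (-0.1741)·(-1) + 0.0000·(-1) + (-0.6963)·3 = -1.9149; e_2·v_3 = 0.1714·0 + (-0.5631)·(-1) + 0.8079·(-1) + (-0.0306)·3 = -0.3366.
u_3 = v_3 + 1.9149·e_1 + 0.3366·e_2 = (-1.2756, -1.5229, -0.7281, 1.6564).
‖u_3‖ = 2.6870, so e_3 = (-0.4747, -0.5668, -0.2710, 0.6164).
Qᵀb = (-0.6963, 0.3733, -0.0773).
Back-substitute: x_3 = -0.0773/2.6870 = -0.0288.
x_2 = (0.3733 + 0.3366·(-0.0288))/4.9513 = 0.0734.
x_1 = (-0.6963 + 4.5260·0.0734 + 1.9149·(-0.0288))/5.7446 = -0.0729.

x = (-0.0729, 0.0734, -0.0288)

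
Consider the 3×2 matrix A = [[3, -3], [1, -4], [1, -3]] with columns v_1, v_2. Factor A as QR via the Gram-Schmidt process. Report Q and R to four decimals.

e_1 = v_1/‖v_1‖ = (3, 1, 1)/3.3166 = (0.9045, 0.3015, 0.3015).
r_{12} = e_1·v_2 = -4.8242.
u_2 = v_2 + 4.8242·e_1 = (1.3636, -2.5455, -1.5455).
‖u_2‖ = 3.2753, so e_2 = (0.4163, -0.7772, -0.4719).

Q = [[0.9045, 0.4163], [0.3015, -0.7772], [0.3015, -0.4719]], R = [[3.3166, -4.8242], [0.0000, 3.2753]]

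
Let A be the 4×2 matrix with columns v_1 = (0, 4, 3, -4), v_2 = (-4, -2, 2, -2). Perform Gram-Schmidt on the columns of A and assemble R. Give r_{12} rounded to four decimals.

r_{12} = 0.9370

v_1 = (0, 4, 3, -4); ‖v_1‖ = 6.4031, so e_1 = (0.0000, 0.6247, 0.4685, -0.6247).
r_{12} = e_1·v_2 = 0.9370.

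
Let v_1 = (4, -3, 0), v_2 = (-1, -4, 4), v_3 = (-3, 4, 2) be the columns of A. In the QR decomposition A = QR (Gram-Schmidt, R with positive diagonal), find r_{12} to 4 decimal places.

v_1 = (4, -3, 0); ‖v_1‖ = 5.0000, so e_1 = (0.8000, -0.6000, 0.0000).
r_{12} = e_1·v_2 = 1.6000.

r_{12} = 1.6000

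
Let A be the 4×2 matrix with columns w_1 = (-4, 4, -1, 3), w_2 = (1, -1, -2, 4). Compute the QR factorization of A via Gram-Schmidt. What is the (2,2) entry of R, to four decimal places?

r_{22} = 4.5981

q_1 = w_1/‖w_1‖ = (-4, 4, -1, 3)/6.4807 = (-0.6172, 0.6172, -0.1543, 0.4629).
r_{12} = q_1·w_2 = 0.9258.
u_2 = w_2 − 0.9258·q_1 = (1.5714, -1.5714, -1.8571, 3.5714).
r_{22} = ‖u_2‖ = 4.5981.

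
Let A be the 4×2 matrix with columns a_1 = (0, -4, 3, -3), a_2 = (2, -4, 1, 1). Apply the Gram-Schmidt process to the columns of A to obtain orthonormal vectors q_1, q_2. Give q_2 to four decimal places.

a_1 = (0, -4, 3, -3); ‖a_1‖ = 5.8310, so q_1 = (0.0000, -0.6860, 0.5145, -0.5145).
q_1·a_2 = 0.0000·2 + (-0.6860)·(-4) + 0.5145·1 + (-0.5145)·1 = 2.7440.
u_2 = a_2 − 2.7440·q_1 = (2.0000, -2.1176, -0.4118, 2.4118).
‖u_2‖ = 3.8040, so q_2 = (0.5258, -0.5567, -0.1082, 0.6340).

q_2 = (0.5258, -0.5567, -0.1082, 0.6340)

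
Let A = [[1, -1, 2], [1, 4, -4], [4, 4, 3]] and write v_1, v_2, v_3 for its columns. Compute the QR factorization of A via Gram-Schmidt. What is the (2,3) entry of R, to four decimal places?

r_{23} = -4.6015

v_1 = (1, 1, 4); ‖v_1‖ = 4.2426, so q_1 = (0.2357, 0.2357, 0.9428).
q_1·v_2 = 0.2357·(-1) + 0.2357·4 + 0.9428·4 = 4.4783.
u_2 = v_2 − 4.4783·q_1 = (-2.0556, 2.9444, -0.2222).
‖u_2‖ = 3.5978, so q_2 = (-0.5713, 0.8184, -0.0618).
r_{23} = q_2·v_3 = -4.6015.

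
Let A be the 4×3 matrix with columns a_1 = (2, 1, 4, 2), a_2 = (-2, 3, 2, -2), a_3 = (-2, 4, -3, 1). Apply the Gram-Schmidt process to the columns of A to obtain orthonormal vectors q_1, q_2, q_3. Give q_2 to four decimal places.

q_2 = (-0.4931, 0.6339, 0.3346, -0.4931)

q_1 = a_1/‖a_1‖ = (2, 1, 4, 2)/5.0000 = (0.4000, 0.2000, 0.8000, 0.4000).
r_{12} = q_1·a_2 = 0.6000.
u_2 = a_2 − 0.6000·q_1 = (-2.2400, 2.8800, 1.5200, -2.2400).
‖u_2‖ = 4.5431, so q_2 = (-0.4931, 0.6339, 0.3346, -0.4931).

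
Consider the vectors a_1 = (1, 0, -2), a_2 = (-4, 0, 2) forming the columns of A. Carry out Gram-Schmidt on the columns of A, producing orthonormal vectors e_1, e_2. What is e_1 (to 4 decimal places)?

a_1 = (1, 0, -2); ‖a_1‖ = 2.2361, so e_1 = (0.4472, 0.0000, -0.8944).

e_1 = (0.4472, 0.0000, -0.8944)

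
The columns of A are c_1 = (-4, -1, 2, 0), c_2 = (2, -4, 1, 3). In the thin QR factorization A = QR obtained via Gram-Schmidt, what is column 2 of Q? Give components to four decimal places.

c_1 = (-4, -1, 2, 0); ‖c_1‖ = 4.5826, so q_1 = (-0.8729, -0.2182, 0.4364, 0.0000).
q_1·c_2 = (-0.8729)·2 + (-0.2182)·(-4) + 0.4364·1 + 0.0000·3 = -0.4364.
u_2 = c_2 + 0.4364·q_1 = (1.6190, -4.0952, 1.1905, 3.0000).
‖u_2‖ = 5.4598, so q_2 = (0.2965, -0.7501, 0.2180, 0.5495).

q_2 = (0.2965, -0.7501, 0.2180, 0.5495)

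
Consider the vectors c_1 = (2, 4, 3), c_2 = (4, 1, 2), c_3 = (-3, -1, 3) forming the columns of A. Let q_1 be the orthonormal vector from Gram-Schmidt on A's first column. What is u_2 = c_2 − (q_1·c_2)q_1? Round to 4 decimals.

q_1 = c_1/‖c_1‖ = (2, 4, 3)/5.3852 = (0.3714, 0.7428, 0.5571).
r_{12} = q_1·c_2 = 3.3425.
u_2 = c_2 − 3.3425·q_1 = (2.7586, -1.4828, 0.1379).

u_2 = (2.7586, -1.4828, 0.1379)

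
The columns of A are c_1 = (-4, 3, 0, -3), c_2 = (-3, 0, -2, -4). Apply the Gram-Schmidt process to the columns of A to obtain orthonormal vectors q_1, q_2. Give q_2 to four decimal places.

q_1 = c_1/‖c_1‖ = (-4, 3, 0, -3)/5.8310 = (-0.6860, 0.5145, 0.0000, -0.5145).
r_{12} = q_1·c_2 = 4.1160.
u_2 = c_2 − 4.1160·q_1 = (-0.1765, -2.1176, -2.0000, -1.8824).
‖u_2‖ = 3.4726, so q_2 = (-0.0508, -0.6098, -0.5759, -0.5421).

q_2 = (-0.0508, -0.6098, -0.5759, -0.5421)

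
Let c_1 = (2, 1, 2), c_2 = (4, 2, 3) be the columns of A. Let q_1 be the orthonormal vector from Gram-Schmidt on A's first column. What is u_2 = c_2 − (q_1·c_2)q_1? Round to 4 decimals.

u_2 = (0.4444, 0.2222, -0.5556)

q_1 = c_1/‖c_1‖ = (2, 1, 2)/3.0000 = (0.6667, 0.3333, 0.6667).
r_{12} = q_1·c_2 = 5.3333.
u_2 = c_2 − 5.3333·q_1 = (0.4444, 0.2222, -0.5556).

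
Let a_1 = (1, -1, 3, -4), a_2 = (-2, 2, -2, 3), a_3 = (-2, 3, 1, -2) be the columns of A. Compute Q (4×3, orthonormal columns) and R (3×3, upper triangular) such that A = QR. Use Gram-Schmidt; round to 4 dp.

Q = [[0.1925, -0.6760, 0.3913], [-0.1925, 0.6760, 0.5108], [0.5774, 0.2535, -0.5978], [-0.7698, -0.1479, -0.4782]], R = [[5.1962, -4.2339, 1.1547], [0.0000, 1.7533, 3.9291], [0.0000, 0.0000, 1.1086]]

a_1 = (1, -1, 3, -4); ‖a_1‖ = 5.1962, so e_1 = (0.1925, -0.1925, 0.5774, -0.7698).
e_1·a_2 = 0.1925·(-2) + (-0.1925)·2 + 0.5774·(-2) + (-0.7698)·3 = -4.2339.
u_2 = a_2 + 4.2339·e_1 = (-1.1852, 1.1852, 0.4444, -0.2593).
‖u_2‖ = 1.7533, so e_2 = (-0.6760, 0.6760, 0.2535, -0.1479).
e_1·a_3 = 0.1925·(-2) + (-0.1925)·3 + 0.5774·1 + (-0.7698)·(-2) = 1.1547; e_2·a_3 = (-0.6760)·(-2) + 0.6760·3 + 0.2535·1 + (-0.1479)·(-2) = 3.9291.
u_3 = a_3 − 1.1547·e_1 − 3.9291·e_2 = (0.4337, 0.5663, -0.6627, -0.5301).
‖u_3‖ = 1.1086, so e_3 = (0.3913, 0.5108, -0.5978, -0.4782).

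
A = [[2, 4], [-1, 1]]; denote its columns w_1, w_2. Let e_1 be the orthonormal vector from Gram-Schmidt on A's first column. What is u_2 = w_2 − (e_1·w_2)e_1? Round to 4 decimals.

w_1 = (2, -1); ‖w_1‖ = 2.2361, so e_1 = (0.8944, -0.4472).
e_1·w_2 = 0.8944·4 + (-0.4472)·1 = 3.1305.
u_2 = w_2 − 3.1305·e_1 = (1.2000, 2.4000).

u_2 = (1.2000, 2.4000)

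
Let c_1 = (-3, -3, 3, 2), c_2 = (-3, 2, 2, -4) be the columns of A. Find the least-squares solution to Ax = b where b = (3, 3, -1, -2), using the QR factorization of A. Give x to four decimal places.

c_1 = (-3, -3, 3, 2); ‖c_1‖ = 5.5678, so e_1 = (-0.5388, -0.5388, 0.5388, 0.3592).
e_1·c_2 = (-0.5388)·(-3) + (-0.5388)·2 + 0.5388·2 + 0.3592·(-4) = 0.1796.
u_2 = c_2 − 0.1796·e_1 = (-2.9032, 2.0968, 1.9032, -4.0645).
‖u_2‖ = 5.7418, so e_2 = (-0.5056, 0.3652, 0.3315, -0.7079).
Qᵀb = (-4.4901, 0.6629).
Back-substitute: x_2 = 0.6629/5.7418 = 0.1155.
x_1 = (-4.4901 − 0.1796·0.1155)/5.5678 = -0.8102.

x = (-0.8102, 0.1155)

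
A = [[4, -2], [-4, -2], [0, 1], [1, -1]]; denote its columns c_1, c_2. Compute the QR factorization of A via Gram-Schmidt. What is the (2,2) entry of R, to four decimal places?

c_1 = (4, -4, 0, 1); ‖c_1‖ = 5.7446, so q_1 = (0.6963, -0.6963, 0.0000, 0.1741).
q_1·c_2 = 0.6963·(-2) + (-0.6963)·(-2) + 0.0000·1 + 0.1741·(-1) = -0.1741.
u_2 = c_2 + 0.1741·q_1 = (-1.8788, -2.1212, 1.0000, -0.9697).
r_{22} = ‖u_2‖ = 3.1575.

r_{22} = 3.1575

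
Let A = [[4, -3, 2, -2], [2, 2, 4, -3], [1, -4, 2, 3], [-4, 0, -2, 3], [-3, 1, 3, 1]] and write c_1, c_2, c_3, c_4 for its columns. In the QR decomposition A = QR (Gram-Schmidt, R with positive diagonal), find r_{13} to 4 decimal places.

q_1 = c_1/‖c_1‖ = (4, 2, 1, -4, -3)/6.7823 = (0.5898, 0.2949, 0.1474, -0.5898, -0.4423).
r_{13} = q_1·c_3 = 2.5065.

r_{13} = 2.5065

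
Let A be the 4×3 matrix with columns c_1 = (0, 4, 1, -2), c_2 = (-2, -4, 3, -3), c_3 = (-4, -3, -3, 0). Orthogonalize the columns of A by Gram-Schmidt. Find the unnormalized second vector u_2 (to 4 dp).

c_1 = (0, 4, 1, -2); ‖c_1‖ = 4.5826, so e_1 = (0.0000, 0.8729, 0.2182, -0.4364).
e_1·c_2 = 0.0000·(-2) + 0.8729·(-4) + 0.2182·3 + (-0.4364)·(-3) = -1.5275.
u_2 = c_2 + 1.5275·e_1 = (-2.0000, -2.6667, 3.3333, -3.6667).

u_2 = (-2.0000, -2.6667, 3.3333, -3.6667)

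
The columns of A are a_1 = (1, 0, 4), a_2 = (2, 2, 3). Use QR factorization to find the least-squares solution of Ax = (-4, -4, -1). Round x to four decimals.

a_1 = (1, 0, 4); ‖a_1‖ = 4.1231, so e_1 = (0.2425, 0.0000, 0.9701).
e_1·a_2 = 0.2425·2 + 0.0000·2 + 0.9701·3 = 3.3955.
u_2 = a_2 − 3.3955·e_1 = (1.1765, 2.0000, -0.2941).
‖u_2‖ = 2.3389, so e_2 = (0.5030, 0.8551, -0.1257).
Qᵀb = (-1.9403, -5.3066).
Back-substitute: x_2 = -5.3066/2.3389 = -2.2688.
x_1 = (-1.9403 − 3.3955·(-2.2688))/4.1231 = 1.3978.

x = (1.3978, -2.2688)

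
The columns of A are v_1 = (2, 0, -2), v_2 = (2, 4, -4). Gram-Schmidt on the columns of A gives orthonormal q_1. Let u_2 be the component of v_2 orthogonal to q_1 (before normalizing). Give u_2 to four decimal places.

u_2 = (-1.0000, 4.0000, -1.0000)

q_1 = v_1/‖v_1‖ = (2, 0, -2)/2.8284 = (0.7071, 0.0000, -0.7071).
r_{12} = q_1·v_2 = 4.2426.
u_2 = v_2 − 4.2426·q_1 = (-1.0000, 4.0000, -1.0000).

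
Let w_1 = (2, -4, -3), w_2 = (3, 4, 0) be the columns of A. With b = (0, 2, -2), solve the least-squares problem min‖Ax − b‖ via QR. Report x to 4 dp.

w_1 = (2, -4, -3); ‖w_1‖ = 5.3852, so e_1 = (0.3714, -0.7428, -0.5571).
e_1·w_2 = 0.3714·3 + (-0.7428)·4 + (-0.5571)·0 = -1.8570.
u_2 = w_2 + 1.8570·e_1 = (3.6897, 2.6207, -1.0345).
‖u_2‖ = 4.6424, so e_2 = (0.7948, 0.5645, -0.2228).
Qᵀb = (-0.3714, 1.5747).
Back-substitute: x_2 = 1.5747/4.6424 = 0.3392.
x_1 = (-0.3714 + 1.8570·0.3392)/5.3852 = 0.0480.

x = (0.0480, 0.3392)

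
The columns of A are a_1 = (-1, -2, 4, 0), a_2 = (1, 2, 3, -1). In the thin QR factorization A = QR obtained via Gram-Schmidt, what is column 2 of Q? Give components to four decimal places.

a_1 = (-1, -2, 4, 0); ‖a_1‖ = 4.5826, so q_1 = (-0.2182, -0.4364, 0.8729, 0.0000).
q_1·a_2 = (-0.2182)·1 + (-0.4364)·2 + 0.8729·3 + 0.0000·(-1) = 1.5275.
u_2 = a_2 − 1.5275·q_1 = (1.3333, 2.6667, 1.6667, -1.0000).
‖u_2‖ = 3.5590, so q_2 = (0.3746, 0.7493, 0.4683, -0.2810).

q_2 = (0.3746, 0.7493, 0.4683, -0.2810)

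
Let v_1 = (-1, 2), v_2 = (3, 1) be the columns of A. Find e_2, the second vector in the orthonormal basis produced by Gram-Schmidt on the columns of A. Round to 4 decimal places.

e_1 = v_1/‖v_1‖ = (-1, 2)/2.2361 = (-0.4472, 0.8944).
r_{12} = e_1·v_2 = -0.4472.
u_2 = v_2 + 0.4472·e_1 = (2.8000, 1.4000).
‖u_2‖ = 3.1305, so e_2 = (0.8944, 0.4472).

e_2 = (0.8944, 0.4472)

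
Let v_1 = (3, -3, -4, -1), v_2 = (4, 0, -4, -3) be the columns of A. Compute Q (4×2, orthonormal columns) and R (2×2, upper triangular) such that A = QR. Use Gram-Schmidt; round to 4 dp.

q_1 = v_1/‖v_1‖ = (3, -3, -4, -1)/5.9161 = (0.5071, -0.5071, -0.6761, -0.1690).
r_{12} = q_1·v_2 = 5.2400.
u_2 = v_2 − 5.2400·q_1 = (1.3429, 2.6571, -0.4571, -2.1143).
‖u_2‖ = 3.6801, so q_2 = (0.3649, 0.7220, -0.1242, -0.5745).

Q = [[0.5071, 0.3649], [-0.5071, 0.7220], [-0.6761, -0.1242], [-0.1690, -0.5745]], R = [[5.9161, 5.2400], [0.0000, 3.6801]]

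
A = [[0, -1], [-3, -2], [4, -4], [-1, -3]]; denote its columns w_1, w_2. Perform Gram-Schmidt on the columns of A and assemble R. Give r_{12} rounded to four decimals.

w_1 = (0, -3, 4, -1); ‖w_1‖ = 5.0990, so e_1 = (0.0000, -0.5883, 0.7845, -0.1961).
r_{12} = e_1·w_2 = -1.3728.

r_{12} = -1.3728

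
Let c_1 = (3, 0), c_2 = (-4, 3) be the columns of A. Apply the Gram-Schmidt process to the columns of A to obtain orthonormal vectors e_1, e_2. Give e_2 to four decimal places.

e_1 = c_1/‖c_1‖ = (3, 0)/3.0000 = (1.0000, 0.0000).
r_{12} = e_1·c_2 = -4.0000.
u_2 = c_2 + 4.0000·e_1 = (0.0000, 3.0000).
‖u_2‖ = 3.0000, so e_2 = (0.0000, 1.0000).

e_2 = (0.0000, 1.0000)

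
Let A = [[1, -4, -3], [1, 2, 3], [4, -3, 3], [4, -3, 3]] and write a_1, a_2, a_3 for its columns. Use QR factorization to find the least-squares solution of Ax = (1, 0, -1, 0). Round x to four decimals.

x = (1.5000, 1.0000, -1.1667)

q_1 = a_1/‖a_1‖ = (1, 1, 4, 4)/5.8310 = (0.1715, 0.1715, 0.6860, 0.6860).
r_{12} = q_1·a_2 = -4.4590.
u_2 = a_2 + 4.4590·q_1 = (-3.2353, 2.7647, 0.0588, 0.0588).
‖u_2‖ = 4.2565, so q_2 = (-0.7601, 0.6495, 0.0138, 0.0138).
r_{13} = q_1·a_3 = 4.1160; r_{23} = q_2·a_3 = 4.3118.
u_3 = a_3 − 4.1160·q_1 − 4.3118·q_2 = (-0.4286, -0.5065, 0.1169, 0.1169).
‖u_3‖ = 0.6838, so q_3 = (-0.6268, -0.7407, 0.1709, 0.1709).
Qᵀb = (-0.5145, -0.7739, -0.7977).
Back-substitute: x_3 = -0.7977/0.6838 = -1.1667.
x_2 = (-0.7739 − 4.3118·(-1.1667))/4.2565 = 1.0000.
x_1 = (-0.5145 + 4.4590·1.0000 − 4.1160·(-1.1667))/5.8310 = 1.5000.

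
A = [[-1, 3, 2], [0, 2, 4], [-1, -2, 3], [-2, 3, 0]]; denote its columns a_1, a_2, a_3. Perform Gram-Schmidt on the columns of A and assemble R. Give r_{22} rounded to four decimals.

r_{22} = 4.2230

a_1 = (-1, 0, -1, -2); ‖a_1‖ = 2.4495, so e_1 = (-0.4082, 0.0000, -0.4082, -0.8165).
e_1·a_2 = (-0.4082)·3 + 0.0000·2 + (-0.4082)·(-2) + (-0.8165)·3 = -2.8577.
u_2 = a_2 + 2.8577·e_1 = (1.8333, 2.0000, -3.1667, 0.6667).
r_{22} = ‖u_2‖ = 4.2230.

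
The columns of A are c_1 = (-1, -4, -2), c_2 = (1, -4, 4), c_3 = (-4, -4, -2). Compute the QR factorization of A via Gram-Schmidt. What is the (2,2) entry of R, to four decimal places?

r_{22} = 5.5377

e_1 = c_1/‖c_1‖ = (-1, -4, -2)/4.5826 = (-0.2182, -0.8729, -0.4364).
r_{12} = e_1·c_2 = 1.5275.
u_2 = c_2 − 1.5275·e_1 = (1.3333, -2.6667, 4.6667).
r_{22} = ‖u_2‖ = 5.5377.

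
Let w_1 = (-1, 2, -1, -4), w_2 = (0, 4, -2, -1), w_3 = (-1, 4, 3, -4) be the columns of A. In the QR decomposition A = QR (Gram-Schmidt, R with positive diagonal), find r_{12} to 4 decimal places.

w_1 = (-1, 2, -1, -4); ‖w_1‖ = 4.6904, so q_1 = (-0.2132, 0.4264, -0.2132, -0.8528).
r_{12} = q_1·w_2 = 2.9848.

r_{12} = 2.9848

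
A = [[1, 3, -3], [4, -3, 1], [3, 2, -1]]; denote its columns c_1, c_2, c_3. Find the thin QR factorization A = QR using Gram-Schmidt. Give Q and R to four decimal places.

Q = [[0.1961, 0.6695, -0.7165], [0.7845, -0.5455, -0.2950], [0.5883, 0.5042, 0.6322]], R = [[5.0990, -0.5883, -0.3922], [0.0000, 4.6534, -3.0582], [0.0000, 0.0000, 1.2222]]

c_1 = (1, 4, 3); ‖c_1‖ = 5.0990, so q_1 = (0.1961, 0.7845, 0.5883).
q_1·c_2 = 0.1961·3 + 0.7845·(-3) + 0.5883·2 = -0.5883.
u_2 = c_2 + 0.5883·q_1 = (3.1154, -2.5385, 2.3462).
‖u_2‖ = 4.6534, so q_2 = (0.6695, -0.5455, 0.5042).
q_1·c_3 = 0.1961·(-3) + 0.7845·1 + 0.5883·(-1) = -0.3922; q_2·c_3 = 0.6695·(-3) + (-0.5455)·1 + 0.5042·(-1) = -3.0582.
u_3 = c_3 + 0.3922·q_1 + 3.0582·q_2 = (-0.8757, -0.3606, 0.7726).
‖u_3‖ = 1.2222, so q_3 = (-0.7165, -0.2950, 0.6322).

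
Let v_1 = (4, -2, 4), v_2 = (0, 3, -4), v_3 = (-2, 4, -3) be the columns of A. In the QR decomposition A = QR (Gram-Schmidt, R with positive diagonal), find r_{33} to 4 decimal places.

q_1 = v_1/‖v_1‖ = (4, -2, 4)/6.0000 = (0.6667, -0.3333, 0.6667).
r_{12} = q_1·v_2 = -3.6667.
u_2 = v_2 + 3.6667·q_1 = (2.4444, 1.7778, -1.5556).
‖u_2‖ = 3.3993, so q_2 = (0.7191, 0.5230, -0.4576).
r_{13} = q_1·v_3 = -4.6667; r_{23} = q_2·v_3 = 2.0265.
u_3 = v_3 + 4.6667·q_1 − 2.0265·q_2 = (-0.3462, 1.3846, 1.0385).
r_{33} = ‖u_3‖ = 1.7650.

r_{33} = 1.7650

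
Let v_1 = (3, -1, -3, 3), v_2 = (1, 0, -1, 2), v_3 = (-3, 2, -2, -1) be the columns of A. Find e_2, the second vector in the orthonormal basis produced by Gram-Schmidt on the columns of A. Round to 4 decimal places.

e_1 = v_1/‖v_1‖ = (3, -1, -3, 3)/5.2915 = (0.5669, -0.1890, -0.5669, 0.5669).
r_{12} = e_1·v_2 = 2.2678.
u_2 = v_2 − 2.2678·e_1 = (-0.2857, 0.4286, 0.2857, 0.7143).
‖u_2‖ = 0.9258, so e_2 = (-0.3086, 0.4629, 0.3086, 0.7715).

e_2 = (-0.3086, 0.4629, 0.3086, 0.7715)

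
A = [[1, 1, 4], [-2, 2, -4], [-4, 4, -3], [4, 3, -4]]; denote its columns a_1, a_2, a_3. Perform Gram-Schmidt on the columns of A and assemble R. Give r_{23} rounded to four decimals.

r_{23} = -4.9462

a_1 = (1, -2, -4, 4); ‖a_1‖ = 6.0828, so q_1 = (0.1644, -0.3288, -0.6576, 0.6576).
q_1·a_2 = 0.1644·1 + (-0.3288)·2 + (-0.6576)·4 + 0.6576·3 = -1.1508.
u_2 = a_2 + 1.1508·q_1 = (1.1892, 1.6216, 3.2432, 3.7568).
‖u_2‖ = 5.3550, so q_2 = (0.2221, 0.3028, 0.6057, 0.7015).
r_{23} = q_2·a_3 = -4.9462.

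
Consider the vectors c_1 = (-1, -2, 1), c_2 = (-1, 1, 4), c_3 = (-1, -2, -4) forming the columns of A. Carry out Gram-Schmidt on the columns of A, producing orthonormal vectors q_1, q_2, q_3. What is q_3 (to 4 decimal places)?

c_1 = (-1, -2, 1); ‖c_1‖ = 2.4495, so q_1 = (-0.4082, -0.8165, 0.4082).
q_1·c_2 = (-0.4082)·(-1) + (-0.8165)·1 + 0.4082·4 = 1.2247.
u_2 = c_2 − 1.2247·q_1 = (-0.5000, 2.0000, 3.5000).
‖u_2‖ = 4.0620, so q_2 = (-0.1231, 0.4924, 0.8616).
q_1·c_3 = (-0.4082)·(-1) + (-0.8165)·(-2) + 0.4082·(-4) = 0.4082; q_2·c_3 = (-0.1231)·(-1) + 0.4924·(-2) + 0.8616·(-4) = -4.3082.
u_3 = c_3 − 0.4082·q_1 + 4.3082·q_2 = (-1.3636, 0.4545, -0.4545).
‖u_3‖ = 1.5076, so q_3 = (-0.9045, 0.3015, -0.3015).

q_3 = (-0.9045, 0.3015, -0.3015)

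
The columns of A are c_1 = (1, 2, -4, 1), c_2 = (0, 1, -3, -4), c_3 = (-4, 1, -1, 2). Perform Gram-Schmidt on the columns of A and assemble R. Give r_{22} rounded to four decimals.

r_{22} = 4.6319

c_1 = (1, 2, -4, 1); ‖c_1‖ = 4.6904, so e_1 = (0.2132, 0.4264, -0.8528, 0.2132).
e_1·c_2 = 0.2132·0 + 0.4264·1 + (-0.8528)·(-3) + 0.2132·(-4) = 2.1320.
u_2 = c_2 − 2.1320·e_1 = (-0.4545, 0.0909, -1.1818, -4.4545).
r_{22} = ‖u_2‖ = 4.6319.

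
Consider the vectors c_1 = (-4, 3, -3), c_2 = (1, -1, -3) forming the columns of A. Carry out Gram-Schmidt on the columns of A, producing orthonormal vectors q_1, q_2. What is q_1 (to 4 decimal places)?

q_1 = (-0.6860, 0.5145, -0.5145)

q_1 = c_1/‖c_1‖ = (-4, 3, -3)/5.8310 = (-0.6860, 0.5145, -0.5145).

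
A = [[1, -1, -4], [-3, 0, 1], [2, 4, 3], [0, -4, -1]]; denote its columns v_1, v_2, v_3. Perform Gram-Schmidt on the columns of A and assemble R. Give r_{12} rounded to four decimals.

v_1 = (1, -3, 2, 0); ‖v_1‖ = 3.7417, so q_1 = (0.2673, -0.8018, 0.5345, 0.0000).
r_{12} = q_1·v_2 = 1.8708.

r_{12} = 1.8708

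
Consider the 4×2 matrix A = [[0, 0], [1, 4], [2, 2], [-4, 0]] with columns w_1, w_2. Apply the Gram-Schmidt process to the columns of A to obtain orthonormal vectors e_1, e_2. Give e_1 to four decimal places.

e_1 = (0.0000, 0.2182, 0.4364, -0.8729)

w_1 = (0, 1, 2, -4); ‖w_1‖ = 4.5826, so e_1 = (0.0000, 0.2182, 0.4364, -0.8729).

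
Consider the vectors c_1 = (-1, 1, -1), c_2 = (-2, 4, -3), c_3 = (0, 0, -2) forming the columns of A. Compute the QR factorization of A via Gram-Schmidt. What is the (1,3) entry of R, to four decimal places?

r_{13} = 1.1547

c_1 = (-1, 1, -1); ‖c_1‖ = 1.7321, so q_1 = (-0.5774, 0.5774, -0.5774).
r_{13} = q_1·c_3 = 1.1547.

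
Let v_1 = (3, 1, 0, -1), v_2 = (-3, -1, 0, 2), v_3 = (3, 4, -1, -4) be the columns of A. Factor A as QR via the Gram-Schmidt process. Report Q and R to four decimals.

v_1 = (3, 1, 0, -1); ‖v_1‖ = 3.3166, so e_1 = (0.9045, 0.3015, 0.0000, -0.3015).
e_1·v_2 = 0.9045·(-3) + 0.3015·(-1) + 0.0000·0 + (-0.3015)·2 = -3.6181.
u_2 = v_2 + 3.6181·e_1 = (0.2727, 0.0909, 0.0000, 0.9091).
‖u_2‖ = 0.9535, so e_2 = (0.2860, 0.0953, 0.0000, 0.9535).
e_1·v_3 = 0.9045·3 + 0.3015·4 + 0.0000·(-1) + (-0.3015)·(-4) = 5.1257; e_2·v_3 = 0.2860·3 + 0.0953·4 + 0.0000·(-1) + 0.9535·(-4) = -2.5743.
u_3 = v_3 − 5.1257·e_1 + 2.5743·e_2 = (-0.9000, 2.7000, -1.0000, 0.0000).
‖u_3‖ = 3.0166, so e_3 = (-0.2983, 0.8950, -0.3315, 0.0000).

Q = [[0.9045, 0.2860, -0.2983], [0.3015, 0.0953, 0.8950], [0.0000, 0.0000, -0.3315], [-0.3015, 0.9535, 0.0000]], R = [[3.3166, -3.6181, 5.1257], [0.0000, 0.9535, -2.5743], [0.0000, 0.0000, 3.0166]]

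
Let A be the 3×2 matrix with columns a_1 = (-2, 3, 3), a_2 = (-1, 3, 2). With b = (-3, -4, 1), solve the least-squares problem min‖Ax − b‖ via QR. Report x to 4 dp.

a_1 = (-2, 3, 3); ‖a_1‖ = 4.6904, so e_1 = (-0.4264, 0.6396, 0.6396).
e_1·a_2 = (-0.4264)·(-1) + 0.6396·3 + 0.6396·2 = 3.6244.
u_2 = a_2 − 3.6244·e_1 = (0.5455, 0.6818, -0.3182).
‖u_2‖ = 0.9293, so e_2 = (0.5869, 0.7337, -0.3424).
Qᵀb = (-0.6396, -5.0379).
Back-substitute: x_2 = -5.0379/0.9293 = -5.4211.
x_1 = (-0.6396 − 3.6244·(-5.4211))/4.6904 = 4.0526.

x = (4.0526, -5.4211)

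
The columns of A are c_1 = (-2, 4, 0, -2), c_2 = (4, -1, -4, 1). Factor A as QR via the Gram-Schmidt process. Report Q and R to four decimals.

Q = [[-0.4082, 0.5575], [0.8165, 0.2623], [0.0000, -0.7870], [-0.4082, -0.0328]], R = [[4.8990, -2.8577], [0.0000, 5.0827]]

c_1 = (-2, 4, 0, -2); ‖c_1‖ = 4.8990, so q_1 = (-0.4082, 0.8165, 0.0000, -0.4082).
q_1·c_2 = (-0.4082)·4 + 0.8165·(-1) + 0.0000·(-4) + (-0.4082)·1 = -2.8577.
u_2 = c_2 + 2.8577·q_1 = (2.8333, 1.3333, -4.0000, -0.1667).
‖u_2‖ = 5.0827, so q_2 = (0.5575, 0.2623, -0.7870, -0.0328).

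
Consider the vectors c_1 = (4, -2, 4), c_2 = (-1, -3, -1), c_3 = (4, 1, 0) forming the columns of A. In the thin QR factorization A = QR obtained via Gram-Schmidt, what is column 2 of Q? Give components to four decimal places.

e_2 = (-0.2357, -0.9428, -0.2357)

c_1 = (4, -2, 4); ‖c_1‖ = 6.0000, so e_1 = (0.6667, -0.3333, 0.6667).
e_1·c_2 = 0.6667·(-1) + (-0.3333)·(-3) + 0.6667·(-1) = -0.3333.
u_2 = c_2 + 0.3333·e_1 = (-0.7778, -3.1111, -0.7778).
‖u_2‖ = 3.2998, so e_2 = (-0.2357, -0.9428, -0.2357).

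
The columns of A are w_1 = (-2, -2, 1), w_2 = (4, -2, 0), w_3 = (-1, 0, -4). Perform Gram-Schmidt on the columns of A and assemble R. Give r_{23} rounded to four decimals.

r_{23} = -1.1453

w_1 = (-2, -2, 1); ‖w_1‖ = 3.0000, so q_1 = (-0.6667, -0.6667, 0.3333).
q_1·w_2 = (-0.6667)·4 + (-0.6667)·(-2) + 0.3333·0 = -1.3333.
u_2 = w_2 + 1.3333·q_1 = (3.1111, -2.8889, 0.4444).
‖u_2‖ = 4.2687, so q_2 = (0.7288, -0.6768, 0.1041).
r_{23} = q_2·w_3 = -1.1453.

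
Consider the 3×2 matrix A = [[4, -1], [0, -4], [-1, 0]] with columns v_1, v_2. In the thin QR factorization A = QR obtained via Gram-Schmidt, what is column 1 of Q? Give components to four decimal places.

e_1 = v_1/‖v_1‖ = (4, 0, -1)/4.1231 = (0.9701, 0.0000, -0.2425).

e_1 = (0.9701, 0.0000, -0.2425)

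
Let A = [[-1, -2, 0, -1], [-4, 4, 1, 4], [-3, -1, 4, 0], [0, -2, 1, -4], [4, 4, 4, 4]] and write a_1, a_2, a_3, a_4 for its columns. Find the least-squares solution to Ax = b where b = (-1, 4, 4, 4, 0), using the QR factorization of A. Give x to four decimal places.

x = (-0.7999, 1.6458, 0.7973, -1.6343)

a_1 = (-1, -4, -3, 0, 4); ‖a_1‖ = 6.4807, so q_1 = (-0.1543, -0.6172, -0.4629, 0.0000, 0.6172).
q_1·a_2 = (-0.1543)·(-2) + (-0.6172)·4 + (-0.4629)·(-1) + 0.0000·(-2) + 0.6172·4 = 0.7715.
u_2 = a_2 − 0.7715·q_1 = (-1.8810, 4.4762, -0.6429, -2.0000, 3.5238).
‖u_2‖ = 6.3565, so q_2 = (-0.2959, 0.7042, -0.1011, -0.3146, 0.5544).
q_1·a_3 = (-0.1543)·0 + (-0.6172)·1 + (-0.4629)·4 + 0.0000·1 + 0.6172·4 = 0.0000; q_2·a_3 = (-0.2959)·0 + 0.7042·1 + (-0.1011)·4 + (-0.3146)·1 + 0.5544·4 = 2.2025.
u_3 = a_3 + 0.0000·q_1 − 2.2025·q_2 = (0.6517, -0.5510, 4.2227, 1.6930, 2.7790).
‖u_3‖ = 5.3990, so q_3 = (0.1207, -0.1021, 0.7821, 0.3136, 0.5147).
q_1·a_4 = (-0.1543)·(-1) + (-0.6172)·4 + (-0.4629)·0 + 0.0000·(-4) + 0.6172·4 = 0.1543; q_2·a_4 = (-0.2959)·(-1) + 0.7042·4 + (-0.1011)·0 + (-0.3146)·(-4) + 0.5544·4 = 6.5887; q_3·a_4 = 0.1207·(-1) + (-0.1021)·4 + 0.7821·0 + 0.3136·(-4) + 0.5147·4 = 0.2757.
u_4 = a_4 − 0.1543·q_1 − 6.5887·q_2 − 0.2757·q_3 = (0.9402, -0.5164, 0.5221, -2.0134, 0.1103).
‖u_4‖ = 2.3429, so q_4 = (0.4013, -0.2204, 0.2229, -0.8594, 0.0471).
Qᵀb = (-4.1662, 1.4496, 3.8539, -3.8289).
Back-substitute: x_4 = -3.8289/2.3429 = -1.6343.
x_3 = (3.8539 − 0.2757·(-1.6343))/5.3990 = 0.7973.
x_2 = (1.4496 − 2.2025·0.7973 − 6.5887·(-1.6343))/6.3565 = 1.6458.
x_1 = (-4.1662 − 0.7715·1.6458 + 0.0000·0.7973 − 0.1543·(-1.6343))/6.4807 = -0.7999.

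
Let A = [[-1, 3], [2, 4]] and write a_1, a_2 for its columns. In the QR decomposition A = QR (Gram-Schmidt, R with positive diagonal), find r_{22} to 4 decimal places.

r_{22} = 4.4721

a_1 = (-1, 2); ‖a_1‖ = 2.2361, so q_1 = (-0.4472, 0.8944).
q_1·a_2 = (-0.4472)·3 + 0.8944·4 = 2.2361.
u_2 = a_2 − 2.2361·q_1 = (4.0000, 2.0000).
r_{22} = ‖u_2‖ = 4.4721.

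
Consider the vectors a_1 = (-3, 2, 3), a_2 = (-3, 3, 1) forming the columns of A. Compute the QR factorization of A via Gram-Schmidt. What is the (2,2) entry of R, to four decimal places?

r_{22} = 2.0671

a_1 = (-3, 2, 3); ‖a_1‖ = 4.6904, so e_1 = (-0.6396, 0.4264, 0.6396).
e_1·a_2 = (-0.6396)·(-3) + 0.4264·3 + 0.6396·1 = 3.8376.
u_2 = a_2 − 3.8376·e_1 = (-0.5455, 1.3636, -1.4545).
r_{22} = ‖u_2‖ = 2.0671.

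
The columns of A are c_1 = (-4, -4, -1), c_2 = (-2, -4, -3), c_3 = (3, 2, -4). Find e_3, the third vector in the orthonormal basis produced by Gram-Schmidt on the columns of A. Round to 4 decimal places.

e_3 = (-0.5298, 0.6623, -0.5298)

c_1 = (-4, -4, -1); ‖c_1‖ = 5.7446, so e_1 = (-0.6963, -0.6963, -0.1741).
e_1·c_2 = (-0.6963)·(-2) + (-0.6963)·(-4) + (-0.1741)·(-3) = 4.7001.
u_2 = c_2 − 4.7001·e_1 = (1.2727, -0.7273, -2.1818).
‖u_2‖ = 2.6285, so e_2 = (0.4842, -0.2767, -0.8301).
e_1·c_3 = (-0.6963)·3 + (-0.6963)·2 + (-0.1741)·(-4) = -2.7852; e_2·c_3 = 0.4842·3 + (-0.2767)·2 + (-0.8301)·(-4) = 4.2195.
u_3 = c_3 + 2.7852·e_1 − 4.2195·e_2 = (-0.9825, 1.2281, -0.9825).
‖u_3‖ = 1.8543, so e_3 = (-0.5298, 0.6623, -0.5298).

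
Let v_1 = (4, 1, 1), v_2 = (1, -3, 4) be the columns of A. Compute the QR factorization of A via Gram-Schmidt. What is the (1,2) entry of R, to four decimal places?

v_1 = (4, 1, 1); ‖v_1‖ = 4.2426, so q_1 = (0.9428, 0.2357, 0.2357).
r_{12} = q_1·v_2 = 1.1785.

r_{12} = 1.1785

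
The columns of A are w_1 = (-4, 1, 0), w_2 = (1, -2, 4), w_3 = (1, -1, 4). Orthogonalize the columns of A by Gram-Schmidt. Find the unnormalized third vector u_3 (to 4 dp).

q_1 = w_1/‖w_1‖ = (-4, 1, 0)/4.1231 = (-0.9701, 0.2425, 0.0000).
r_{12} = q_1·w_2 = -1.4552.
u_2 = w_2 + 1.4552·q_1 = (-0.4118, -1.6471, 4.0000).
‖u_2‖ = 4.3454, so q_2 = (-0.0948, -0.3790, 0.9205).
r_{13} = q_1·w_3 = -1.2127; r_{23} = q_2·w_3 = 3.9663.
u_3 = w_3 + 1.2127·q_1 − 3.9663·q_2 = (0.1994, 0.7975, 0.3489).

u_3 = (0.1994, 0.7975, 0.3489)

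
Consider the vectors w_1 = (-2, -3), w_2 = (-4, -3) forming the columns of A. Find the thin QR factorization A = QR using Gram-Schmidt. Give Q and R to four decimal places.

Q = [[-0.5547, -0.8321], [-0.8321, 0.5547]], R = [[3.6056, 4.7150], [0.0000, 1.6641]]

w_1 = (-2, -3); ‖w_1‖ = 3.6056, so q_1 = (-0.5547, -0.8321).
q_1·w_2 = (-0.5547)·(-4) + (-0.8321)·(-3) = 4.7150.
u_2 = w_2 − 4.7150·q_1 = (-1.3846, 0.9231).
‖u_2‖ = 1.6641, so q_2 = (-0.8321, 0.5547).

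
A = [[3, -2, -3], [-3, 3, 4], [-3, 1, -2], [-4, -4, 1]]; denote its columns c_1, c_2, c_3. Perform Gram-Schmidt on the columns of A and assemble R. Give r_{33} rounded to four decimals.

q_1 = c_1/‖c_1‖ = (3, -3, -3, -4)/6.5574 = (0.4575, -0.4575, -0.4575, -0.6100).
r_{12} = q_1·c_2 = -0.3050.
u_2 = c_2 + 0.3050·q_1 = (-1.8605, 2.8605, 0.8605, -4.1860).
‖u_2‖ = 5.4687, so q_2 = (-0.3402, 0.5231, 0.1573, -0.7655).
r_{13} = q_1·c_3 = -2.8975; r_{23} = q_2·c_3 = 2.0327.
u_3 = c_3 + 2.8975·q_1 − 2.0327·q_2 = (-0.9829, 1.6112, -3.6454, 0.7885).
r_{33} = ‖u_3‖ = 4.1800.

r_{33} = 4.1800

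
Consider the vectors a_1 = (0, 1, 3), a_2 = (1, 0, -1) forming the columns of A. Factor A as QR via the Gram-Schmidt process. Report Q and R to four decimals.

Q = [[0.0000, 0.9535], [0.3162, 0.2860], [0.9487, -0.0953]], R = [[3.1623, -0.9487], [0.0000, 1.0488]]

a_1 = (0, 1, 3); ‖a_1‖ = 3.1623, so e_1 = (0.0000, 0.3162, 0.9487).
e_1·a_2 = 0.0000·1 + 0.3162·0 + 0.9487·(-1) = -0.9487.
u_2 = a_2 + 0.9487·e_1 = (1.0000, 0.3000, -0.1000).
‖u_2‖ = 1.0488, so e_2 = (0.9535, 0.2860, -0.0953).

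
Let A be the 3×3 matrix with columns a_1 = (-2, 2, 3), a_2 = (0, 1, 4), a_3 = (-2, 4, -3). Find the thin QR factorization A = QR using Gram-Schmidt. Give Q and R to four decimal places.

Q = [[-0.4851, 0.7042, 0.5185], [0.4851, -0.2766, 0.8296], [0.7276, 0.6539, -0.2074]], R = [[4.1231, 3.3955, 0.7276], [0.0000, 2.3389, -4.4767], [0.0000, 0.0000, 2.9035]]

a_1 = (-2, 2, 3); ‖a_1‖ = 4.1231, so e_1 = (-0.4851, 0.4851, 0.7276).
e_1·a_2 = (-0.4851)·0 + 0.4851·1 + 0.7276·4 = 3.3955.
u_2 = a_2 − 3.3955·e_1 = (1.6471, -0.6471, 1.5294).
‖u_2‖ = 2.3389, so e_2 = (0.7042, -0.2766, 0.6539).
e_1·a_3 = (-0.4851)·(-2) + 0.4851·4 + 0.7276·(-3) = 0.7276; e_2·a_3 = 0.7042·(-2) + (-0.2766)·4 + 0.6539·(-3) = -4.4767.
u_3 = a_3 − 0.7276·e_1 + 4.4767·e_2 = (1.5054, 2.4086, -0.6022).
‖u_3‖ = 2.9035, so e_3 = (0.5185, 0.8296, -0.2074).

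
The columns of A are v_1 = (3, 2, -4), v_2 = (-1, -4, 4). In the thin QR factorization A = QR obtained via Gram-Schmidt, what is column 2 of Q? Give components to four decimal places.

e_2 = (0.6395, -0.7625, 0.0984)

e_1 = v_1/‖v_1‖ = (3, 2, -4)/5.3852 = (0.5571, 0.3714, -0.7428).
r_{12} = e_1·v_2 = -5.0138.
u_2 = v_2 + 5.0138·e_1 = (1.7931, -2.1379, 0.2759).
‖u_2‖ = 2.8039, so e_2 = (0.6395, -0.7625, 0.0984).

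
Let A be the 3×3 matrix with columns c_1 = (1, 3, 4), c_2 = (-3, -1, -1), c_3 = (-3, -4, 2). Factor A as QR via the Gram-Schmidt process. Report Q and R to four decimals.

c_1 = (1, 3, 4); ‖c_1‖ = 5.0990, so e_1 = (0.1961, 0.5883, 0.7845).
e_1·c_2 = 0.1961·(-3) + 0.5883·(-1) + 0.7845·(-1) = -1.9612.
u_2 = c_2 + 1.9612·e_1 = (-2.6154, 0.1538, 0.5385).
‖u_2‖ = 2.6747, so e_2 = (-0.9778, 0.0575, 0.2013).
e_1·c_3 = 0.1961·(-3) + 0.5883·(-4) + 0.7845·2 = -1.3728; e_2·c_3 = (-0.9778)·(-3) + 0.0575·(-4) + 0.2013·2 = 3.1061.
u_3 = c_3 + 1.3728·e_1 − 3.1061·e_2 = (0.3065, -3.3710, 2.4516).
‖u_3‖ = 4.1794, so e_3 = (0.0733, -0.8066, 0.5866).

Q = [[0.1961, -0.9778, 0.0733], [0.5883, 0.0575, -0.8066], [0.7845, 0.2013, 0.5866]], R = [[5.0990, -1.9612, -1.3728], [0.0000, 2.6747, 3.1061], [0.0000, 0.0000, 4.1794]]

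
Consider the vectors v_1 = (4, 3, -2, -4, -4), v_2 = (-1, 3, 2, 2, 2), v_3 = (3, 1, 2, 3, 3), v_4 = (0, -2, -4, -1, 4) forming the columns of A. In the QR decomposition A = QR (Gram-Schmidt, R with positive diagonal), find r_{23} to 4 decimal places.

v_1 = (4, 3, -2, -4, -4); ‖v_1‖ = 7.8102, so q_1 = (0.5121, 0.3841, -0.2561, -0.5121, -0.5121).
q_1·v_2 = 0.5121·(-1) + 0.3841·3 + (-0.2561)·2 + (-0.5121)·2 + (-0.5121)·2 = -1.9206.
u_2 = v_2 + 1.9206·q_1 = (-0.0164, 3.7377, 1.5082, 1.0164, 1.0164).
‖u_2‖ = 4.2792, so q_2 = (-0.0038, 0.8735, 0.3524, 0.2375, 0.2375).
r_{23} = q_2·v_3 = 2.9920.

r_{23} = 2.9920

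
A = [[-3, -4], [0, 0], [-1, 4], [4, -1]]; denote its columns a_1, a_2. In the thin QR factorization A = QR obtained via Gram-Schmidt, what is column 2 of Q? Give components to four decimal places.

q_2 = (-0.6218, 0.0000, 0.7299, -0.2839)

a_1 = (-3, 0, -1, 4); ‖a_1‖ = 5.0990, so q_1 = (-0.5883, 0.0000, -0.1961, 0.7845).
q_1·a_2 = (-0.5883)·(-4) + 0.0000·0 + (-0.1961)·4 + 0.7845·(-1) = 0.7845.
u_2 = a_2 − 0.7845·q_1 = (-3.5385, 0.0000, 4.1538, -1.6154).
‖u_2‖ = 5.6907, so q_2 = (-0.6218, 0.0000, 0.7299, -0.2839).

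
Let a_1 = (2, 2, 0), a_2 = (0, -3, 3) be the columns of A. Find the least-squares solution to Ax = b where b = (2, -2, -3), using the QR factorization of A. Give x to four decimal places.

a_1 = (2, 2, 0); ‖a_1‖ = 2.8284, so e_1 = (0.7071, 0.7071, 0.0000).
e_1·a_2 = 0.7071·0 + 0.7071·(-3) + 0.0000·3 = -2.1213.
u_2 = a_2 + 2.1213·e_1 = (1.5000, -1.5000, 3.0000).
‖u_2‖ = 3.6742, so e_2 = (0.4082, -0.4082, 0.8165).
Qᵀb = (0.0000, -0.8165).
Back-substitute: x_2 = -0.8165/3.6742 = -0.2222.
x_1 = (0.0000 + 2.1213·(-0.2222))/2.8284 = -0.1667.

x = (-0.1667, -0.2222)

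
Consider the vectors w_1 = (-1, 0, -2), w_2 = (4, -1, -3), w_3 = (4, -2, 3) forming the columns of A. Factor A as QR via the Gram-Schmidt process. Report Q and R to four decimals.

w_1 = (-1, 0, -2); ‖w_1‖ = 2.2361, so q_1 = (-0.4472, 0.0000, -0.8944).
q_1·w_2 = (-0.4472)·4 + 0.0000·(-1) + (-0.8944)·(-3) = 0.8944.
u_2 = w_2 − 0.8944·q_1 = (4.4000, -1.0000, -2.2000).
‖u_2‖ = 5.0200, so q_2 = (0.8765, -0.1992, -0.4383).
q_1·w_3 = (-0.4472)·4 + 0.0000·(-2) + (-0.8944)·3 = -4.4721; q_2·w_3 = 0.8765·4 + (-0.1992)·(-2) + (-0.4383)·3 = 2.5897.
u_3 = w_3 + 4.4721·q_1 − 2.5897·q_2 = (-0.2698, -1.4841, 0.1349).
‖u_3‖ = 1.5145, so q_3 = (-0.1782, -0.9800, 0.0891).

Q = [[-0.4472, 0.8765, -0.1782], [0.0000, -0.1992, -0.9800], [-0.8944, -0.4383, 0.0891]], R = [[2.2361, 0.8944, -4.4721], [0.0000, 5.0200, 2.5897], [0.0000, 0.0000, 1.5145]]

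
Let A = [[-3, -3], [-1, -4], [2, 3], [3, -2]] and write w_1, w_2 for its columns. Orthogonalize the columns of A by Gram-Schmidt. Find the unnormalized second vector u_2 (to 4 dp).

u_2 = (-1.3043, -3.4348, 1.8696, -3.6957)

w_1 = (-3, -1, 2, 3); ‖w_1‖ = 4.7958, so e_1 = (-0.6255, -0.2085, 0.4170, 0.6255).
e_1·w_2 = (-0.6255)·(-3) + (-0.2085)·(-4) + 0.4170·3 + 0.6255·(-2) = 2.7107.
u_2 = w_2 − 2.7107·e_1 = (-1.3043, -3.4348, 1.8696, -3.6957).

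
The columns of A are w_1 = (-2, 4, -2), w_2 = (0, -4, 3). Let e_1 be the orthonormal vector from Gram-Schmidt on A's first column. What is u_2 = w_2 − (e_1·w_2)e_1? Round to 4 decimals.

e_1 = w_1/‖w_1‖ = (-2, 4, -2)/4.8990 = (-0.4082, 0.8165, -0.4082).
r_{12} = e_1·w_2 = -4.4907.
u_2 = w_2 + 4.4907·e_1 = (-1.8333, -0.3333, 1.1667).

u_2 = (-1.8333, -0.3333, 1.1667)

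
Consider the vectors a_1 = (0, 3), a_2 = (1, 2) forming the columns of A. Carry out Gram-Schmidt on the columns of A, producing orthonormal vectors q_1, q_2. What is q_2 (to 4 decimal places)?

a_1 = (0, 3); ‖a_1‖ = 3.0000, so q_1 = (0.0000, 1.0000).
q_1·a_2 = 0.0000·1 + 1.0000·2 = 2.0000.
u_2 = a_2 − 2.0000·q_1 = (1.0000, 0.0000).
‖u_2‖ = 1.0000, so q_2 = (1.0000, 0.0000).

q_2 = (1.0000, 0.0000)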